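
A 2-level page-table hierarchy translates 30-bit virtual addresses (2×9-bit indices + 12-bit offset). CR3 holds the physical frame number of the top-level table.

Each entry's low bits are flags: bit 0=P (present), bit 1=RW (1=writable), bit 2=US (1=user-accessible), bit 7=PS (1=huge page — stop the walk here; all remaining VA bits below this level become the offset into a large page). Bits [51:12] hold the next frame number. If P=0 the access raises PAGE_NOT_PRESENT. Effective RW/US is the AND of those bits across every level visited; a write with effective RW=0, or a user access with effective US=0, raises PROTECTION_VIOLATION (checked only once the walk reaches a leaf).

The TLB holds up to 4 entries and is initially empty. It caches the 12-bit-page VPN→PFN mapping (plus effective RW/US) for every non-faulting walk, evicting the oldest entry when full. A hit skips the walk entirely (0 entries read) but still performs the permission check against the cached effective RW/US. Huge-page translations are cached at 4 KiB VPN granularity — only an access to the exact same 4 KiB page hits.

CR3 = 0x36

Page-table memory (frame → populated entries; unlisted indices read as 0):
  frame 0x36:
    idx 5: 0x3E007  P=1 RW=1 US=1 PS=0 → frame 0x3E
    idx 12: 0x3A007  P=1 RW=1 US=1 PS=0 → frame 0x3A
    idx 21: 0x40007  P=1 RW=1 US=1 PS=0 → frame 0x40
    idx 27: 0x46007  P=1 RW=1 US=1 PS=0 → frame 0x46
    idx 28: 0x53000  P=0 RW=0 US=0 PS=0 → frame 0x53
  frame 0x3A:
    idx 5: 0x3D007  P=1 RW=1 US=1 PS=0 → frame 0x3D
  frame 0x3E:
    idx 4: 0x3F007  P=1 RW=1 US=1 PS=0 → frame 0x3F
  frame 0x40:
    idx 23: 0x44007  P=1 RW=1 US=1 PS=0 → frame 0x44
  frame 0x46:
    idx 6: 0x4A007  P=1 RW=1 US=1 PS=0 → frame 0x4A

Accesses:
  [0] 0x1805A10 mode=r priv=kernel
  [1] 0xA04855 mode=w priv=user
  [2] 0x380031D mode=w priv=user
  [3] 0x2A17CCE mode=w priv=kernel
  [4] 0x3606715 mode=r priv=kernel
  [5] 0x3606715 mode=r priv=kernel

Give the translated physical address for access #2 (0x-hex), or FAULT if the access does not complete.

Per-access translation:
#0 VA=0x1805A10 (r,kernel):
  lvl0: tbl 0x36, slot 12 ⇒ 0x3A007 (P1/RW1/US1/PS0)
  lvl1: tbl 0x3A, slot 5 ⇒ 0x3D007 (P1/RW1/US1/PS0)
  → PA=0x3DA10  (2 entries read)
#1 VA=0xA04855 (w,user):
  lvl0: tbl 0x36, slot 5 ⇒ 0x3E007 (P1/RW1/US1/PS0)
  lvl1: tbl 0x3E, slot 4 ⇒ 0x3F007 (P1/RW1/US1/PS0)
  → PA=0x3F855  (2 entries read)
#2 VA=0x380031D (w,user):
  lvl0: tbl 0x36, slot 28 ⇒ 0x53000 (P0/RW0/US0/PS0)
  ✗ PAGE_NOT_PRESENT  [1 reads]
#3 VA=0x2A17CCE (w,kernel):
  lvl0: tbl 0x36, slot 21 ⇒ 0x40007 (P1/RW1/US1/PS0)
  lvl1: tbl 0x40, slot 23 ⇒ 0x44007 (P1/RW1/US1/PS0)
  → PA=0x44CCE  (2 entries read)
#4 VA=0x3606715 (r,kernel):
  lvl0: tbl 0x36, slot 27 ⇒ 0x46007 (P1/RW1/US1/PS0)
  lvl1: tbl 0x46, slot 6 ⇒ 0x4A007 (P1/RW1/US1/PS0)
  → PA=0x4A715  (2 entries read)
#5 VA=0x3606715 (r,kernel):
  TLB hit vpn=0x3606 → PA=0x4A715

Access #2 PA: FAULT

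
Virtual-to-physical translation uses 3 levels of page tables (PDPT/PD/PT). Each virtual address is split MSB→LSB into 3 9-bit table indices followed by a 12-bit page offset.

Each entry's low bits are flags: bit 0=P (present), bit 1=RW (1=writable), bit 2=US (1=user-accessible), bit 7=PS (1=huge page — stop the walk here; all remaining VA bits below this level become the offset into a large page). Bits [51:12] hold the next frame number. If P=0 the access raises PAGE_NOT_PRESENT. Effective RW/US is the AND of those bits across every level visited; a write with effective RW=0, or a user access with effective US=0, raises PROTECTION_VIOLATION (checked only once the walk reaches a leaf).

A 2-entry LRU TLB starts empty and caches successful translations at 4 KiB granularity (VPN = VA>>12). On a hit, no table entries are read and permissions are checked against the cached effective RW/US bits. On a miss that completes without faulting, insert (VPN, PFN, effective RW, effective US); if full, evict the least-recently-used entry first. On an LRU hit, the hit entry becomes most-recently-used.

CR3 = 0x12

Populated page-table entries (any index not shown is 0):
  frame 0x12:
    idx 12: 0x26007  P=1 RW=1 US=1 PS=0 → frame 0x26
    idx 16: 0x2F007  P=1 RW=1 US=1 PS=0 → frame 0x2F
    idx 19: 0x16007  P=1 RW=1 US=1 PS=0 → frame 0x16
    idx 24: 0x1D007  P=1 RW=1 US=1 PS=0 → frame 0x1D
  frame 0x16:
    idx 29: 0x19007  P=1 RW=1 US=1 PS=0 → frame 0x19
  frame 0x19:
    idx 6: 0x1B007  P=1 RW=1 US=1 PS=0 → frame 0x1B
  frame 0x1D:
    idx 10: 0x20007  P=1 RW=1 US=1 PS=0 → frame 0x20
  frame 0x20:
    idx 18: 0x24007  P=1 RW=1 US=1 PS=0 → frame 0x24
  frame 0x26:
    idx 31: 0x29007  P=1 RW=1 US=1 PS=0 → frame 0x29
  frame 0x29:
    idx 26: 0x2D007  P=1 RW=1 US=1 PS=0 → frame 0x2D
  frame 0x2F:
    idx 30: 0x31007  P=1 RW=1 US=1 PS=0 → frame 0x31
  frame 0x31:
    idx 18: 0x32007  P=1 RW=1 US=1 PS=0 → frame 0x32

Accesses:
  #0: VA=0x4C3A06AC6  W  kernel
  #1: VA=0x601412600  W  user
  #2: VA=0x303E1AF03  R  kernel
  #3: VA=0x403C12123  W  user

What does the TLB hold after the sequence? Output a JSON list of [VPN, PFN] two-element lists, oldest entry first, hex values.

Per-access translation:
#0 VA=0x4C3A06AC6 (w,kernel):
  [0] read 0x12 idx=19: raw=0x16007 flags P=1 W=1 U=1 S=0
  [1] read 0x16 idx=29: raw=0x19007 flags P=1 W=1 U=1 S=0
  [2] read 0x19 idx=6: raw=0x1B007 flags P=1 W=1 U=1 S=0
  ⇒ phys 0x1BAC6  [3 reads]
#1 VA=0x601412600 (w,user):
  [0] read 0x12 idx=24: raw=0x1D007 flags P=1 W=1 U=1 S=0
  [1] read 0x1D idx=10: raw=0x20007 flags P=1 W=1 U=1 S=0
  [2] read 0x20 idx=18: raw=0x24007 flags P=1 W=1 U=1 S=0
  ⇒ phys 0x24600  [3 reads]
#2 VA=0x303E1AF03 (r,kernel):
  [0] read 0x12 idx=12: raw=0x26007 flags P=1 W=1 U=1 S=0
  [1] read 0x26 idx=31: raw=0x29007 flags P=1 W=1 U=1 S=0
  [2] read 0x29 idx=26: raw=0x2D007 flags P=1 W=1 U=1 S=0
  ⇒ phys 0x2DF03  [3 reads]
#3 VA=0x403C12123 (w,user):
  [0] read 0x12 idx=16: raw=0x2F007 flags P=1 W=1 U=1 S=0
  [1] read 0x2F idx=30: raw=0x31007 flags P=1 W=1 U=1 S=0
  [2] read 0x31 idx=18: raw=0x32007 flags P=1 W=1 U=1 S=0
  ⇒ phys 0x32123  [3 reads]

TLB: [["0x303E1A", "0x2D"], ["0x403C12", "0x32"]]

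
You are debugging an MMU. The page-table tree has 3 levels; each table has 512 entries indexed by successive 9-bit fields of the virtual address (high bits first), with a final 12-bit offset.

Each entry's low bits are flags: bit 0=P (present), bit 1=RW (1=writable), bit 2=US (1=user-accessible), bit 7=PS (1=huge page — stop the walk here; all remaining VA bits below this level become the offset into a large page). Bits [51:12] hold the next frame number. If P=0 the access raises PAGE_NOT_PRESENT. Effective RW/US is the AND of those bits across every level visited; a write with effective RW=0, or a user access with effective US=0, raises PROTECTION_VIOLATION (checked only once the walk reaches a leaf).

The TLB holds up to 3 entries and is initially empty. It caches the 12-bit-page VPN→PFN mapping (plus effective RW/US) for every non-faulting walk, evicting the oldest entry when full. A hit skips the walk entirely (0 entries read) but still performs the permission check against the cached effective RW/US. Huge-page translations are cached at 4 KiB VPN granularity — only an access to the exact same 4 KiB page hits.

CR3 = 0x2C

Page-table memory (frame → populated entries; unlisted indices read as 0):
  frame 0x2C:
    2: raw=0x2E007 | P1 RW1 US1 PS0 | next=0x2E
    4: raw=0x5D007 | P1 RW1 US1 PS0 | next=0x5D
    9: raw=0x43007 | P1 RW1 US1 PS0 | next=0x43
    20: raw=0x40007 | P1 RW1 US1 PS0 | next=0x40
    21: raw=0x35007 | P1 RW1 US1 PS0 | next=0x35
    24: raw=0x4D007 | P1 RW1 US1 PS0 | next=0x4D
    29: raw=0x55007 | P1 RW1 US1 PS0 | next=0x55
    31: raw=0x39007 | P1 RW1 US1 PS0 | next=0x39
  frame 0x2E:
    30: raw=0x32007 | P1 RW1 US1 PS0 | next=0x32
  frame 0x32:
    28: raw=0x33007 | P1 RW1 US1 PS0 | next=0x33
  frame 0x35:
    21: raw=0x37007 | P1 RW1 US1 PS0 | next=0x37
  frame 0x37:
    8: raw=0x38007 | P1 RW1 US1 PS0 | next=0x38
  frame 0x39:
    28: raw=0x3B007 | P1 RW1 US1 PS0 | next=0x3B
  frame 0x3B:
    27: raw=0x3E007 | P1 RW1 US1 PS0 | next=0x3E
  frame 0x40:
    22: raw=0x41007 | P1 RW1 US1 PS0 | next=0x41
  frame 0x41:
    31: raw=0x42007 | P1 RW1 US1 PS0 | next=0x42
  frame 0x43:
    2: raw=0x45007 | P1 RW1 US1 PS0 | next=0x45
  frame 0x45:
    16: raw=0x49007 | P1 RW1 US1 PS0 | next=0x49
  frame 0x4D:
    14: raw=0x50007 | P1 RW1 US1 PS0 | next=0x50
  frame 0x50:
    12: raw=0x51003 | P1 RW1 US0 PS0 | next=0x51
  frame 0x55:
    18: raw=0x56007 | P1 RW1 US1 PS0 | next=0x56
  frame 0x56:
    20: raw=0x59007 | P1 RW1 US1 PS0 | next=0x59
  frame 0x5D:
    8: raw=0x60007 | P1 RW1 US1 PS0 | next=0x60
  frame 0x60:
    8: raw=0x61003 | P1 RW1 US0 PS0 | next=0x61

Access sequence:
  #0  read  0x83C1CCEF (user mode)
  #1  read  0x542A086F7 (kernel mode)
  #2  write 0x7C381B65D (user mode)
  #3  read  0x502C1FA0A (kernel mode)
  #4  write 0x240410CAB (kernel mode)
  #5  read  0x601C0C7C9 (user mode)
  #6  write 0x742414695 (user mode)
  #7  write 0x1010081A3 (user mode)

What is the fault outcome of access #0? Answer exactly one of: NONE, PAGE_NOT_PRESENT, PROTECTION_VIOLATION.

Walk each access:
#0 VA=0x83C1CCEF (r,user):
  [0] read 0x2C idx=2: raw=0x2E007 flags P=1 W=1 U=1 S=0
  [1] read 0x2E idx=30: raw=0x32007 flags P=1 W=1 U=1 S=0
  [2] read 0x32 idx=28: raw=0x33007 flags P=1 W=1 U=1 S=0
  ⇒ phys 0x33CEF  [3 reads]
#1 VA=0x542A086F7 (r,kernel):
  [0] read 0x2C idx=21: raw=0x35007 flags P=1 W=1 U=1 S=0
  [1] read 0x35 idx=21: raw=0x37007 flags P=1 W=1 U=1 S=0
  [2] read 0x37 idx=8: raw=0x38007 flags P=1 W=1 U=1 S=0
  ⇒ phys 0x386F7  [3 reads]
#2 VA=0x7C381B65D (w,user):
  [0] read 0x2C idx=31: raw=0x39007 flags P=1 W=1 U=1 S=0
  [1] read 0x39 idx=28: raw=0x3B007 flags P=1 W=1 U=1 S=0
  [2] read 0x3B idx=27: raw=0x3E007 flags P=1 W=1 U=1 S=0
  ⇒ phys 0x3E65D  [3 reads]
#3 VA=0x502C1FA0A (r,kernel):
  [0] read 0x2C idx=20: raw=0x40007 flags P=1 W=1 U=1 S=0
  [1] read 0x40 idx=22: raw=0x41007 flags P=1 W=1 U=1 S=0
  [2] read 0x41 idx=31: raw=0x42007 flags P=1 W=1 U=1 S=0
  ⇒ phys 0x42A0A  [3 reads]
#4 VA=0x240410CAB (w,kernel):
  [0] read 0x2C idx=9: raw=0x43007 flags P=1 W=1 U=1 S=0
  [1] read 0x43 idx=2: raw=0x45007 flags P=1 W=1 U=1 S=0
  [2] read 0x45 idx=16: raw=0x49007 flags P=1 W=1 U=1 S=0
  ⇒ phys 0x49CAB  [3 reads]
#5 VA=0x601C0C7C9 (r,user):
  [0] read 0x2C idx=24: raw=0x4D007 flags P=1 W=1 U=1 S=0
  [1] read 0x4D idx=14: raw=0x50007 flags P=1 W=1 U=1 S=0
  [2] read 0x50 idx=12: raw=0x51003 flags P=1 W=1 U=0 S=0
  ✗ PROTECTION_VIOLATION  [3 reads]
#6 VA=0x742414695 (w,user):
  [0] read 0x2C idx=29: raw=0x55007 flags P=1 W=1 U=1 S=0
  [1] read 0x55 idx=18: raw=0x56007 flags P=1 W=1 U=1 S=0
  [2] read 0x56 idx=20: raw=0x59007 flags P=1 W=1 U=1 S=0
  ⇒ phys 0x59695  [3 reads]
#7 VA=0x1010081A3 (w,user):
  [0] read 0x2C idx=4: raw=0x5D007 flags P=1 W=1 U=1 S=0
  [1] read 0x5D idx=8: raw=0x60007 flags P=1 W=1 U=1 S=0
  [2] read 0x60 idx=8: raw=0x61003 flags P=1 W=1 U=0 S=0
  ✗ PROTECTION_VIOLATION  [3 reads]

Access #0 fault: NONE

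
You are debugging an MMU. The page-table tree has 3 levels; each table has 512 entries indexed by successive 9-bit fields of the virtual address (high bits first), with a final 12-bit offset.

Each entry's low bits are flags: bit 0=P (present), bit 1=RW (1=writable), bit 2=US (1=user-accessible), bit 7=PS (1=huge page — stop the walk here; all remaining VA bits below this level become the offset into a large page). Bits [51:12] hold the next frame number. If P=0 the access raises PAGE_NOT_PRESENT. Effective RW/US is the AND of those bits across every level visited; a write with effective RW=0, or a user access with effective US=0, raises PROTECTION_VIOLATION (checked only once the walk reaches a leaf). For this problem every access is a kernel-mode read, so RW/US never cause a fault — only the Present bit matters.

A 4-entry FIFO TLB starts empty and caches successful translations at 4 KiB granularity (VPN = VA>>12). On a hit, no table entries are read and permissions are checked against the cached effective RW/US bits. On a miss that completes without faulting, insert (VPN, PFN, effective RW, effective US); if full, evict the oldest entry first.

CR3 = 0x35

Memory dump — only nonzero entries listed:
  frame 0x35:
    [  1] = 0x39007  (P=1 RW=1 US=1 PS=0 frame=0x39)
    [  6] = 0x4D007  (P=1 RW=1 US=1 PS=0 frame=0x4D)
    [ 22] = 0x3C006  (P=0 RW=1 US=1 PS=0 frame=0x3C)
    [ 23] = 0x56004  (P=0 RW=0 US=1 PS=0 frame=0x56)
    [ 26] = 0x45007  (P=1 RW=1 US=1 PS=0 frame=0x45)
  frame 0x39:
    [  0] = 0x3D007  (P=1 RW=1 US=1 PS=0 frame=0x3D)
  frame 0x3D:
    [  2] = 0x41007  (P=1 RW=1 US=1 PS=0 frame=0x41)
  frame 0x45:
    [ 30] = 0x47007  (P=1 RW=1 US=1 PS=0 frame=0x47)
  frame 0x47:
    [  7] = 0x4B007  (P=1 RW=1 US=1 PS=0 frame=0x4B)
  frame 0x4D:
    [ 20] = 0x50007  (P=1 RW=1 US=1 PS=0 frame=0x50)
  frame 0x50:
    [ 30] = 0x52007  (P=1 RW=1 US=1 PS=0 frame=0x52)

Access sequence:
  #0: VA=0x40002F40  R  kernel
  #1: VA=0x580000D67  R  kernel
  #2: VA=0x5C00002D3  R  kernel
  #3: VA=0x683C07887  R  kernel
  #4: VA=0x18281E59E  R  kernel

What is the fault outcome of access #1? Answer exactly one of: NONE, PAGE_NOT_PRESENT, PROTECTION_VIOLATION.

Walk each access:
#0 VA=0x40002F40 (r,kernel):
  L0: frame=0x35 idx=1 entry=0x39007 [P=1 RW=1 US=1 PS=0]
  L1: frame=0x39 idx=0 entry=0x3D007 [P=1 RW=1 US=1 PS=0]
  L2: frame=0x3D idx=2 entry=0x41007 [P=1 RW=1 US=1 PS=0]
  ⇒ phys 0x41F40  [3 reads]
#1 VA=0x580000D67 (r,kernel):
  L0: frame=0x35 idx=22 entry=0x3C006 [P=0 RW=1 US=1 PS=0]
  → PAGE_NOT_PRESENT  (1 entries read)
#2 VA=0x5C00002D3 (r,kernel):
  L0: frame=0x35 idx=23 entry=0x56004 [P=0 RW=0 US=1 PS=0]
  → PAGE_NOT_PRESENT  (1 entries read)
#3 VA=0x683C07887 (r,kernel):
  L0: frame=0x35 idx=26 entry=0x45007 [P=1 RW=1 US=1 PS=0]
  L1: frame=0x45 idx=30 entry=0x47007 [P=1 RW=1 US=1 PS=0]
  L2: frame=0x47 idx=7 entry=0x4B007 [P=1 RW=1 US=1 PS=0]
  ⇒ phys 0x4B887  [3 reads]
#4 VA=0x18281E59E (r,kernel):
  L0: frame=0x35 idx=6 entry=0x4D007 [P=1 RW=1 US=1 PS=0]
  L1: frame=0x4D idx=20 entry=0x50007 [P=1 RW=1 US=1 PS=0]
  L2: frame=0x50 idx=30 entry=0x52007 [P=1 RW=1 US=1 PS=0]
  ⇒ phys 0x5259E  [3 reads]

Access #1 fault: PAGE_NOT_PRESENT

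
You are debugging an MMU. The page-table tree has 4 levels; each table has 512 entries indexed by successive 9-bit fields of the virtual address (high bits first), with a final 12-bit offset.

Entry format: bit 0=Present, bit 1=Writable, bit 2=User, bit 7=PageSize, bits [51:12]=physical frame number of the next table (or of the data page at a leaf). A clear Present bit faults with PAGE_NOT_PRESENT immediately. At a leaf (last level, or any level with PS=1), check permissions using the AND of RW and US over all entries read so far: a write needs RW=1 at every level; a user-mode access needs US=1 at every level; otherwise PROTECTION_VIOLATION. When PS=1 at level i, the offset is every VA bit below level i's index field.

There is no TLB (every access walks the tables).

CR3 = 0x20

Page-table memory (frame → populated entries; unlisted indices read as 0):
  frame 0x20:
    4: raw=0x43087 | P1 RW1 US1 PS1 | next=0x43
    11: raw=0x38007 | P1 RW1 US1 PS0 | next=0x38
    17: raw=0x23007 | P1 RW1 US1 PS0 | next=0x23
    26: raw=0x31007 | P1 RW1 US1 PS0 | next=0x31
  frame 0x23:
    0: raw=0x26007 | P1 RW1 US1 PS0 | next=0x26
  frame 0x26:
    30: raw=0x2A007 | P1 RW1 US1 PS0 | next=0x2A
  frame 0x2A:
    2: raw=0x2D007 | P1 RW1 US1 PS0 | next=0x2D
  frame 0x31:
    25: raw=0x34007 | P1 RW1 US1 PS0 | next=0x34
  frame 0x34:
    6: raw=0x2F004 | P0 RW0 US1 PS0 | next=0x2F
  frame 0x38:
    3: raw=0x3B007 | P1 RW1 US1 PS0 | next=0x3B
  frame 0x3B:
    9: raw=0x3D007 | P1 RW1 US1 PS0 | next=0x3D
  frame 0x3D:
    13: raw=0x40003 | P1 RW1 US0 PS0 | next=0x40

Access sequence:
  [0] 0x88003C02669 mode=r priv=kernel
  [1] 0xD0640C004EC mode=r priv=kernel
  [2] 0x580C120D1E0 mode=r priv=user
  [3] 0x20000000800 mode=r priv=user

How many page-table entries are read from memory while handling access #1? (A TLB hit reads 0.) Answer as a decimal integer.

Walk each access:
#0 VA=0x88003C02669 (r,kernel):
  L0: frame=0x20 idx=17 entry=0x23007 [P=1 RW=1 US=1 PS=0]
  L1: frame=0x23 idx=0 entry=0x26007 [P=1 RW=1 US=1 PS=0]
  L2: frame=0x26 idx=30 entry=0x2A007 [P=1 RW=1 US=1 PS=0]
  L3: frame=0x2A idx=2 entry=0x2D007 [P=1 RW=1 US=1 PS=0]
  ✓ 0x2D669  — 4 lookups
#1 VA=0xD0640C004EC (r,kernel):
  L0: frame=0x20 idx=26 entry=0x31007 [P=1 RW=1 US=1 PS=0]
  L1: frame=0x31 idx=25 entry=0x34007 [P=1 RW=1 US=1 PS=0]
  L2: frame=0x34 idx=6 entry=0x2F004 [P=0 RW=0 US=1 PS=0]
  ⇒ fault: PAGE_NOT_PRESENT  — 3 lookups
#2 VA=0x580C120D1E0 (r,user):
  L0: frame=0x20 idx=11 entry=0x38007 [P=1 RW=1 US=1 PS=0]
  L1: frame=0x38 idx=3 entry=0x3B007 [P=1 RW=1 US=1 PS=0]
  L2: frame=0x3B idx=9 entry=0x3D007 [P=1 RW=1 US=1 PS=0]
  L3: frame=0x3D idx=13 entry=0x40003 [P=1 RW=1 US=0 PS=0]
  ⇒ fault: PROTECTION_VIOLATION  — 4 lookups
#3 VA=0x20000000800 (r,user):
  L0: frame=0x20 idx=4 entry=0x43087 [P=1 RW=1 US=1 PS=1]
  ✓ 0x43800 (huge @L0)  — 1 lookups

Entries read for #1: 3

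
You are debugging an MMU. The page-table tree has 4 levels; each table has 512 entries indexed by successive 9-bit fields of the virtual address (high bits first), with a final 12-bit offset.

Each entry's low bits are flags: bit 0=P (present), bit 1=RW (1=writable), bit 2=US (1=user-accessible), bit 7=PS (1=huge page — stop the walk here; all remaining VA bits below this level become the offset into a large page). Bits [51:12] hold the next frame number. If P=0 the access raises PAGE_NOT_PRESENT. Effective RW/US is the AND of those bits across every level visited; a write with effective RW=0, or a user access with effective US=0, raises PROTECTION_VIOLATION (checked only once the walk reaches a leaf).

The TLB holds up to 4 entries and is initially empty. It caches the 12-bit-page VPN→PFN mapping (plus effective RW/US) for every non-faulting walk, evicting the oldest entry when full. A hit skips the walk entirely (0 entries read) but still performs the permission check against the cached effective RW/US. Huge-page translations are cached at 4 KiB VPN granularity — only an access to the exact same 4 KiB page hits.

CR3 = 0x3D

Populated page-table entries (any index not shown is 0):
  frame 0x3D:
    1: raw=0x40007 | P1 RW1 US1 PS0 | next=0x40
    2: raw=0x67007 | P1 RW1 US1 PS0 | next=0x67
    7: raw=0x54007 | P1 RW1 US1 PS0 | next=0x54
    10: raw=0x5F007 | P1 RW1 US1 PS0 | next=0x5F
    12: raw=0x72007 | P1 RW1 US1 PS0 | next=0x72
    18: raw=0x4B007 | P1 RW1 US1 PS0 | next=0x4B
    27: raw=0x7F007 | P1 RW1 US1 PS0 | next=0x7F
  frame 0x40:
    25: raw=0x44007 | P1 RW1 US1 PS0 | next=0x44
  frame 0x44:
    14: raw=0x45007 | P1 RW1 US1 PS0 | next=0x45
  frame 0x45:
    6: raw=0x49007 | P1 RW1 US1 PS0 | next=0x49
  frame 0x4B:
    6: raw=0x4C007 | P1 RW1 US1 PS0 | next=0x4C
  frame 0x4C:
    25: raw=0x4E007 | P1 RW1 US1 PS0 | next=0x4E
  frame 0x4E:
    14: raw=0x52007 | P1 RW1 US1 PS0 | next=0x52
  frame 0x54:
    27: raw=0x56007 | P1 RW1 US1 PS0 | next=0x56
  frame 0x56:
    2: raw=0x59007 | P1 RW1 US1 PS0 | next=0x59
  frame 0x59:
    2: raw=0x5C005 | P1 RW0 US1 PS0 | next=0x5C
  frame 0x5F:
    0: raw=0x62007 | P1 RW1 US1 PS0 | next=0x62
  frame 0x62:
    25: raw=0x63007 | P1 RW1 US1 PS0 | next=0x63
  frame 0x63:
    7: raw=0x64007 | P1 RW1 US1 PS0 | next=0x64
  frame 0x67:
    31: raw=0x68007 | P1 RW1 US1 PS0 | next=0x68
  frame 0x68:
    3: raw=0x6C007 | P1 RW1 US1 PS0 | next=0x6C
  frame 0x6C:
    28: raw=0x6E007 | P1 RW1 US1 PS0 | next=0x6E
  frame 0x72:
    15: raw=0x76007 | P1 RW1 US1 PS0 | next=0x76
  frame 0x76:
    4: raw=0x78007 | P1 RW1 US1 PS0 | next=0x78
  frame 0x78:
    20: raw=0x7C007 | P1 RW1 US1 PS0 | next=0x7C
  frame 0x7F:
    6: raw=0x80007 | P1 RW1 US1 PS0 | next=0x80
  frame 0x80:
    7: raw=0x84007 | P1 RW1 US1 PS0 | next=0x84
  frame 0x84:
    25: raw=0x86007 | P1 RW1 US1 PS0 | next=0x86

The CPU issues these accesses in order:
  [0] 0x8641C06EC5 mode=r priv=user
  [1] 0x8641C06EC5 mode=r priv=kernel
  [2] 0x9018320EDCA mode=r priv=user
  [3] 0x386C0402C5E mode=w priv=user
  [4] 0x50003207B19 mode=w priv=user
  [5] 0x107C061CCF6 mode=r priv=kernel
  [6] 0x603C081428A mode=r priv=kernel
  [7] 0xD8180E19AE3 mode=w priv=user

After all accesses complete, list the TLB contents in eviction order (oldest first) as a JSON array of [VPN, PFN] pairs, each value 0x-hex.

Walk each access:
#0 VA=0x8641C06EC5 (r,user):
  lvl0: tbl 0x3D, slot 1 ⇒ 0x40007 (P1/RW1/US1/PS0)
  lvl1: tbl 0x40, slot 25 ⇒ 0x44007 (P1/RW1/US1/PS0)
  lvl2: tbl 0x44, slot 14 ⇒ 0x45007 (P1/RW1/US1/PS0)
  lvl3: tbl 0x45, slot 6 ⇒ 0x49007 (P1/RW1/US1/PS0)
  → PA=0x49EC5  (4 entries read)
#1 VA=0x8641C06EC5 (r,kernel):
  TLB hit vpn=0x8641C06 → PA=0x49EC5
#2 VA=0x9018320EDCA (r,user):
  lvl0: tbl 0x3D, slot 18 ⇒ 0x4B007 (P1/RW1/US1/PS0)
  lvl1: tbl 0x4B, slot 6 ⇒ 0x4C007 (P1/RW1/US1/PS0)
  lvl2: tbl 0x4C, slot 25 ⇒ 0x4E007 (P1/RW1/US1/PS0)
  lvl3: tbl 0x4E, slot 14 ⇒ 0x52007 (P1/RW1/US1/PS0)
  → PA=0x52DCA  (4 entries read)
#3 VA=0x386C0402C5E (w,user):
  lvl0: tbl 0x3D, slot 7 ⇒ 0x54007 (P1/RW1/US1/PS0)
  lvl1: tbl 0x54, slot 27 ⇒ 0x56007 (P1/RW1/US1/PS0)
  lvl2: tbl 0x56, slot 2 ⇒ 0x59007 (P1/RW1/US1/PS0)
  lvl3: tbl 0x59, slot 2 ⇒ 0x5C005 (P1/RW0/US1/PS0)
  → PROTECTION_VIOLATION  (4 entries read)
#4 VA=0x50003207B19 (w,user):
  lvl0: tbl 0x3D, slot 10 ⇒ 0x5F007 (P1/RW1/US1/PS0)
  lvl1: tbl 0x5F, slot 0 ⇒ 0x62007 (P1/RW1/US1/PS0)
  lvl2: tbl 0x62, slot 25 ⇒ 0x63007 (P1/RW1/US1/PS0)
  lvl3: tbl 0x63, slot 7 ⇒ 0x64007 (P1/RW1/US1/PS0)
  → PA=0x64B19  (4 entries read)
#5 VA=0x107C061CCF6 (r,kernel):
  lvl0: tbl 0x3D, slot 2 ⇒ 0x67007 (P1/RW1/US1/PS0)
  lvl1: tbl 0x67, slot 31 ⇒ 0x68007 (P1/RW1/US1/PS0)
  lvl2: tbl 0x68, slot 3 ⇒ 0x6C007 (P1/RW1/US1/PS0)
  lvl3: tbl 0x6C, slot 28 ⇒ 0x6E007 (P1/RW1/US1/PS0)
  → PA=0x6ECF6  (4 entries read)
#6 VA=0x603C081428A (r,kernel):
  lvl0: tbl 0x3D, slot 12 ⇒ 0x72007 (P1/RW1/US1/PS0)
  lvl1: tbl 0x72, slot 15 ⇒ 0x76007 (P1/RW1/US1/PS0)
  lvl2: tbl 0x76, slot 4 ⇒ 0x78007 (P1/RW1/US1/PS0)
  lvl3: tbl 0x78, slot 20 ⇒ 0x7C007 (P1/RW1/US1/PS0)
  → PA=0x7C28A  (4 entries read)
#7 VA=0xD8180E19AE3 (w,user):
  lvl0: tbl 0x3D, slot 27 ⇒ 0x7F007 (P1/RW1/US1/PS0)
  lvl1: tbl 0x7F, slot 6 ⇒ 0x80007 (P1/RW1/US1/PS0)
  lvl2: tbl 0x80, slot 7 ⇒ 0x84007 (P1/RW1/US1/PS0)
  lvl3: tbl 0x84, slot 25 ⇒ 0x86007 (P1/RW1/US1/PS0)
  → PA=0x86AE3  (4 entries read)

TLB: [["0x50003207", "0x64"], ["0x107C061C", "0x6E"], ["0x603C0814", "0x7C"], ["0xD8180E19", "0x86"]]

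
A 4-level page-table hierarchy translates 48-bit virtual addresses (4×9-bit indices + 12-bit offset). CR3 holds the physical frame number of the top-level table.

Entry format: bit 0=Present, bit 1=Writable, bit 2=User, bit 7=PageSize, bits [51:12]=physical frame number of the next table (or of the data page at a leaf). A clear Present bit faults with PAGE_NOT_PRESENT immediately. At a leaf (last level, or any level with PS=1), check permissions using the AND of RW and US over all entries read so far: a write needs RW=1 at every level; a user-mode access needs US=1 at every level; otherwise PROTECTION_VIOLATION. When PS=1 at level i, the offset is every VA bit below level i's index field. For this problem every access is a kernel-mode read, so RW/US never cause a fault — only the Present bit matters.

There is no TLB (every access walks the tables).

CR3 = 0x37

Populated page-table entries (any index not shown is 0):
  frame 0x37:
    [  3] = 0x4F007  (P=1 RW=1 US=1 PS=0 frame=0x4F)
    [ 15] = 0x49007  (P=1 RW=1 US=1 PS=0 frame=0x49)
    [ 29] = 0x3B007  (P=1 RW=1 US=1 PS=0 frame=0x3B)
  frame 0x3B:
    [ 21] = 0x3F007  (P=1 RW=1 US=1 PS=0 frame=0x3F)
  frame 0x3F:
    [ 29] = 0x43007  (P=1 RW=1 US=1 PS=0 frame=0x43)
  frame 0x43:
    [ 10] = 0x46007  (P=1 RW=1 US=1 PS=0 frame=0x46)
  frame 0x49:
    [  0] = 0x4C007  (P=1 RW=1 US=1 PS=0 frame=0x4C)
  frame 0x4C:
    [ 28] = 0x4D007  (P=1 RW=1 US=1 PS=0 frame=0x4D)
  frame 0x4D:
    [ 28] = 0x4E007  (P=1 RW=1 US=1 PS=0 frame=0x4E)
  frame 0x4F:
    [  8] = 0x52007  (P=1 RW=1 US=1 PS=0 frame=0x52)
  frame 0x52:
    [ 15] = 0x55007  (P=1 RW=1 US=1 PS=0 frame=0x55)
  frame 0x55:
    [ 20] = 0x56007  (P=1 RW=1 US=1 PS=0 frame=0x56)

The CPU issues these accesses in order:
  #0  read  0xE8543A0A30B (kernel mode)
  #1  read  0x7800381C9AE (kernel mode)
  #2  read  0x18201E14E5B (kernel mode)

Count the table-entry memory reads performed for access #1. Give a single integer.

Per-access translation:
#0 VA=0xE8543A0A30B (r,kernel):
  L0: frame=0x37 idx=29 entry=0x3B007 [P=1 RW=1 US=1 PS=0]
  L1: frame=0x3B idx=21 entry=0x3F007 [P=1 RW=1 US=1 PS=0]
  L2: frame=0x3F idx=29 entry=0x43007 [P=1 RW=1 US=1 PS=0]
  L3: frame=0x43 idx=10 entry=0x46007 [P=1 RW=1 US=1 PS=0]
  ✓ 0x4630B  — 4 lookups
#1 VA=0x7800381C9AE (r,kernel):
  L0: frame=0x37 idx=15 entry=0x49007 [P=1 RW=1 US=1 PS=0]
  L1: frame=0x49 idx=0 entry=0x4C007 [P=1 RW=1 US=1 PS=0]
  L2: frame=0x4C idx=28 entry=0x4D007 [P=1 RW=1 US=1 PS=0]
  L3: frame=0x4D idx=28 entry=0x4E007 [P=1 RW=1 US=1 PS=0]
  ✓ 0x4E9AE  — 4 lookups
#2 VA=0x18201E14E5B (r,kernel):
  L0: frame=0x37 idx=3 entry=0x4F007 [P=1 RW=1 US=1 PS=0]
  L1: frame=0x4F idx=8 entry=0x52007 [P=1 RW=1 US=1 PS=0]
  L2: frame=0x52 idx=15 entry=0x55007 [P=1 RW=1 US=1 PS=0]
  L3: frame=0x55 idx=20 entry=0x56007 [P=1 RW=1 US=1 PS=0]
  ✓ 0x56E5B  — 4 lookups

Entries read for #1: 4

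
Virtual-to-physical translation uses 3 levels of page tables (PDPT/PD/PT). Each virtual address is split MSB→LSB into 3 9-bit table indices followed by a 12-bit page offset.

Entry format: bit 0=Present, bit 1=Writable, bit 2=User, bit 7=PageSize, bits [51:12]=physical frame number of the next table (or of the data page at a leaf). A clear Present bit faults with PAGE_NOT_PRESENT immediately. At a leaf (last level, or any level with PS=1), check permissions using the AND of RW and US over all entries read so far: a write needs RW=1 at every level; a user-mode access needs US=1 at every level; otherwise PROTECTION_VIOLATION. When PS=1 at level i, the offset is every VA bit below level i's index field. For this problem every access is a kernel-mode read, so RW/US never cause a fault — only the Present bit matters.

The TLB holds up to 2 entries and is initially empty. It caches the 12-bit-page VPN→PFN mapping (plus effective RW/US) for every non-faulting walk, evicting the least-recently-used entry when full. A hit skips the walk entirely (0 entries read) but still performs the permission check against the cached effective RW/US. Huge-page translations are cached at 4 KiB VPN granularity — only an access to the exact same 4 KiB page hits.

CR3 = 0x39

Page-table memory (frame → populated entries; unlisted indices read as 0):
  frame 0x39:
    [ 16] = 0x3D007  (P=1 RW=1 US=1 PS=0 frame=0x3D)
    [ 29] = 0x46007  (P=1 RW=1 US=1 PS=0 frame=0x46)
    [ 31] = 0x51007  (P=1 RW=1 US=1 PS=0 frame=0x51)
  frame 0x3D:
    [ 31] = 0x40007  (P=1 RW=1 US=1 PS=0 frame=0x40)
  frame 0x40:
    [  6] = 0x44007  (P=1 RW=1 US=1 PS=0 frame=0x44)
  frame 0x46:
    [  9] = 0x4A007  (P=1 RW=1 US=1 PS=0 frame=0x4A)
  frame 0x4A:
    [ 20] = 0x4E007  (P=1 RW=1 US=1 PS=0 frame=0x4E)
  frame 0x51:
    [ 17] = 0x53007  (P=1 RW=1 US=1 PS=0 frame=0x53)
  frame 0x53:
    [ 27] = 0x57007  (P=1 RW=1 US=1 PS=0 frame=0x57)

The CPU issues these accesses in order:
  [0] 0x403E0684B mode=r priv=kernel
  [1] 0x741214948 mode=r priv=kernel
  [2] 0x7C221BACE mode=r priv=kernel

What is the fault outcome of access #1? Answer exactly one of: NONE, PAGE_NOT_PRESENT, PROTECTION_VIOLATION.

Trace:
#0 VA=0x403E0684B (r,kernel):
  L0 @0x39[16] → 0x3D007  P=1,RW=1,US=1,PS=0
  L1 @0x3D[31] → 0x40007  P=1,RW=1,US=1,PS=0
  L2 @0x40[6] → 0x44007  P=1,RW=1,US=1,PS=0
  ✓ 0x4484B  — 3 lookups
#1 VA=0x741214948 (r,kernel):
  L0 @0x39[29] → 0x46007  P=1,RW=1,US=1,PS=0
  L1 @0x46[9] → 0x4A007  P=1,RW=1,US=1,PS=0
  L2 @0x4A[20] → 0x4E007  P=1,RW=1,US=1,PS=0
  ✓ 0x4E948  — 3 lookups
#2 VA=0x7C221BACE (r,kernel):
  L0 @0x39[31] → 0x51007  P=1,RW=1,US=1,PS=0
  L1 @0x51[17] → 0x53007  P=1,RW=1,US=1,PS=0
  L2 @0x53[27] → 0x57007  P=1,RW=1,US=1,PS=0
  ✓ 0x57ACE  — 3 lookups

Access #1 fault: NONE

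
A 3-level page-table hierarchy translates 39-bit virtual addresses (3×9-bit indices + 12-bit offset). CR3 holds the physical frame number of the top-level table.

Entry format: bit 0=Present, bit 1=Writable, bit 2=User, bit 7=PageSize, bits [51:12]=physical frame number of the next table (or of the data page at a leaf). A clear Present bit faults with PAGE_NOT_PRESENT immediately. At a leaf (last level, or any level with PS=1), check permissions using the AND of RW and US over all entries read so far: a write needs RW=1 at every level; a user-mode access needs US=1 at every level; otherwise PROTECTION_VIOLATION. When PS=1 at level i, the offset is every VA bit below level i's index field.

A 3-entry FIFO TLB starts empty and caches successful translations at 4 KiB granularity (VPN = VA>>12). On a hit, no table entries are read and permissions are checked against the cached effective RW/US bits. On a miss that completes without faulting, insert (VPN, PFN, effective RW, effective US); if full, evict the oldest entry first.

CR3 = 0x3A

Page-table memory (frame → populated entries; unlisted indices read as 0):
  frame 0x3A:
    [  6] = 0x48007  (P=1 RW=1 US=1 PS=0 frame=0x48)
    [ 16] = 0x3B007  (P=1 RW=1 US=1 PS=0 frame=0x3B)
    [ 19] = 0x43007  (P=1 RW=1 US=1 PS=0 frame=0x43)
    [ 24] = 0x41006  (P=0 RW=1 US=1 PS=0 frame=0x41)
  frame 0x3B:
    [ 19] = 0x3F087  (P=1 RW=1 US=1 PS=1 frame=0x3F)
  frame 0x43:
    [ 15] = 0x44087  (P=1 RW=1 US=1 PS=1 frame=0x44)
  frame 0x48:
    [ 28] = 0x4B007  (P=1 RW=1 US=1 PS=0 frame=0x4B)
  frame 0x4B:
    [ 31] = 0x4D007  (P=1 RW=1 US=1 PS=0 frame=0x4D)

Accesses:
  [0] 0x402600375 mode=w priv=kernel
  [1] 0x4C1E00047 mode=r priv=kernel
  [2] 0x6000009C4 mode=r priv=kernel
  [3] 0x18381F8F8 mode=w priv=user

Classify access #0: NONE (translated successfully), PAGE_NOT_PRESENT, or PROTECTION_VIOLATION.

Trace:
#0 VA=0x402600375 (w,kernel):
  L0: frame=0x3A idx=16 entry=0x3B007 [P=1 RW=1 US=1 PS=0]
  L1: frame=0x3B idx=19 entry=0x3F087 [P=1 RW=1 US=1 PS=1]
  → PA=0x3F375 (huge @L1)  (2 entries read)
#1 VA=0x4C1E00047 (r,kernel):
  L0: frame=0x3A idx=19 entry=0x43007 [P=1 RW=1 US=1 PS=0]
  L1: frame=0x43 idx=15 entry=0x44087 [P=1 RW=1 US=1 PS=1]
  → PA=0x44047 (huge @L1)  (2 entries read)
#2 VA=0x6000009C4 (r,kernel):
  L0: frame=0x3A idx=24 entry=0x41006 [P=0 RW=1 US=1 PS=0]
  ⇒ fault: PAGE_NOT_PRESENT  — 1 lookups
#3 VA=0x18381F8F8 (w,user):
  L0: frame=0x3A idx=6 entry=0x48007 [P=1 RW=1 US=1 PS=0]
  L1: frame=0x48 idx=28 entry=0x4B007 [P=1 RW=1 US=1 PS=0]
  L2: frame=0x4B idx=31 entry=0x4D007 [P=1 RW=1 US=1 PS=0]
  → PA=0x4D8F8  (3 entries read)

Access #0 fault: NONE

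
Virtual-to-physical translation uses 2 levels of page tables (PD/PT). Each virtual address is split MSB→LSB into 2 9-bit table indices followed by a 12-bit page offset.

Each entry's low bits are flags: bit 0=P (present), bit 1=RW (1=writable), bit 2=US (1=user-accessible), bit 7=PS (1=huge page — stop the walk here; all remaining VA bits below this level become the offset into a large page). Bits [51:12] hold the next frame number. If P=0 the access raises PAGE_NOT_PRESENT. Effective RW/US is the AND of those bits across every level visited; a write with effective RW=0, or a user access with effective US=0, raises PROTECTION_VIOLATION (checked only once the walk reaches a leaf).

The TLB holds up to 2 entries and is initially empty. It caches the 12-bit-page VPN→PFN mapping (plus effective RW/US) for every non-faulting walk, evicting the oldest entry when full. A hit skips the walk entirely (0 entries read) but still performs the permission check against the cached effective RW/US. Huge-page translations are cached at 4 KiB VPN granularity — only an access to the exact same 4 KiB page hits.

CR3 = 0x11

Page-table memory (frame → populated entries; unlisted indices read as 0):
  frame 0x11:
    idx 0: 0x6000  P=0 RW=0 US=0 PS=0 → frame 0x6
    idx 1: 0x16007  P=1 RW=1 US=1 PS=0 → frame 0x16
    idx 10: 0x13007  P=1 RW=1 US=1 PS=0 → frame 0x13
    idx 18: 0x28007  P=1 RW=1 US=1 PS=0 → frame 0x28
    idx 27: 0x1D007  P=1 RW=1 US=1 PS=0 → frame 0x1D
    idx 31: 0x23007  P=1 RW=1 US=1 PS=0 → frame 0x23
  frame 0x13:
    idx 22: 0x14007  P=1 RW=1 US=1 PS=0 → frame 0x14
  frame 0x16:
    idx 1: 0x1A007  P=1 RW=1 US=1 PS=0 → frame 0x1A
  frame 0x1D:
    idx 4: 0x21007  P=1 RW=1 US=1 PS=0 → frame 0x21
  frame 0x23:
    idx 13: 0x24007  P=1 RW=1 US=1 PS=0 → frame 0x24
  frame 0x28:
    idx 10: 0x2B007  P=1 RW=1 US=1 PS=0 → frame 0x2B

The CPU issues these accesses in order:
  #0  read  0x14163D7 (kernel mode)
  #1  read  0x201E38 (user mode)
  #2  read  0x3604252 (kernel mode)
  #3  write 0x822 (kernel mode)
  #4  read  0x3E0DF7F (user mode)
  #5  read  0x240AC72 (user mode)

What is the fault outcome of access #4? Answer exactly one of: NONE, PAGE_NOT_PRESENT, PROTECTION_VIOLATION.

Per-access translation:
#0 VA=0x14163D7 (r,kernel):
  L0: frame=0x11 idx=10 entry=0x13007 [P=1 RW=1 US=1 PS=0]
  L1: frame=0x13 idx=22 entry=0x14007 [P=1 RW=1 US=1 PS=0]
  ✓ 0x143D7  — 2 lookups
#1 VA=0x201E38 (r,user):
  L0: frame=0x11 idx=1 entry=0x16007 [P=1 RW=1 US=1 PS=0]
  L1: frame=0x16 idx=1 entry=0x1A007 [P=1 RW=1 US=1 PS=0]
  ✓ 0x1AE38  — 2 lookups
#2 VA=0x3604252 (r,kernel):
  L0: frame=0x11 idx=27 entry=0x1D007 [P=1 RW=1 US=1 PS=0]
  L1: frame=0x1D idx=4 entry=0x21007 [P=1 RW=1 US=1 PS=0]
  ✓ 0x21252  — 2 lookups
#3 VA=0x822 (w,kernel):
  L0: frame=0x11 idx=0 entry=0x6000 [P=0 RW=0 US=0 PS=0]
  → PAGE_NOT_PRESENT  (1 entries read)
#4 VA=0x3E0DF7F (r,user):
  L0: frame=0x11 idx=31 entry=0x23007 [P=1 RW=1 US=1 PS=0]
  L1: frame=0x23 idx=13 entry=0x24007 [P=1 RW=1 US=1 PS=0]
  ✓ 0x24F7F  — 2 lookups
#5 VA=0x240AC72 (r,user):
  L0: frame=0x11 idx=18 entry=0x28007 [P=1 RW=1 US=1 PS=0]
  L1: frame=0x28 idx=10 entry=0x2B007 [P=1 RW=1 US=1 PS=0]
  ✓ 0x2BC72  — 2 lookups

Access #4 fault: NONE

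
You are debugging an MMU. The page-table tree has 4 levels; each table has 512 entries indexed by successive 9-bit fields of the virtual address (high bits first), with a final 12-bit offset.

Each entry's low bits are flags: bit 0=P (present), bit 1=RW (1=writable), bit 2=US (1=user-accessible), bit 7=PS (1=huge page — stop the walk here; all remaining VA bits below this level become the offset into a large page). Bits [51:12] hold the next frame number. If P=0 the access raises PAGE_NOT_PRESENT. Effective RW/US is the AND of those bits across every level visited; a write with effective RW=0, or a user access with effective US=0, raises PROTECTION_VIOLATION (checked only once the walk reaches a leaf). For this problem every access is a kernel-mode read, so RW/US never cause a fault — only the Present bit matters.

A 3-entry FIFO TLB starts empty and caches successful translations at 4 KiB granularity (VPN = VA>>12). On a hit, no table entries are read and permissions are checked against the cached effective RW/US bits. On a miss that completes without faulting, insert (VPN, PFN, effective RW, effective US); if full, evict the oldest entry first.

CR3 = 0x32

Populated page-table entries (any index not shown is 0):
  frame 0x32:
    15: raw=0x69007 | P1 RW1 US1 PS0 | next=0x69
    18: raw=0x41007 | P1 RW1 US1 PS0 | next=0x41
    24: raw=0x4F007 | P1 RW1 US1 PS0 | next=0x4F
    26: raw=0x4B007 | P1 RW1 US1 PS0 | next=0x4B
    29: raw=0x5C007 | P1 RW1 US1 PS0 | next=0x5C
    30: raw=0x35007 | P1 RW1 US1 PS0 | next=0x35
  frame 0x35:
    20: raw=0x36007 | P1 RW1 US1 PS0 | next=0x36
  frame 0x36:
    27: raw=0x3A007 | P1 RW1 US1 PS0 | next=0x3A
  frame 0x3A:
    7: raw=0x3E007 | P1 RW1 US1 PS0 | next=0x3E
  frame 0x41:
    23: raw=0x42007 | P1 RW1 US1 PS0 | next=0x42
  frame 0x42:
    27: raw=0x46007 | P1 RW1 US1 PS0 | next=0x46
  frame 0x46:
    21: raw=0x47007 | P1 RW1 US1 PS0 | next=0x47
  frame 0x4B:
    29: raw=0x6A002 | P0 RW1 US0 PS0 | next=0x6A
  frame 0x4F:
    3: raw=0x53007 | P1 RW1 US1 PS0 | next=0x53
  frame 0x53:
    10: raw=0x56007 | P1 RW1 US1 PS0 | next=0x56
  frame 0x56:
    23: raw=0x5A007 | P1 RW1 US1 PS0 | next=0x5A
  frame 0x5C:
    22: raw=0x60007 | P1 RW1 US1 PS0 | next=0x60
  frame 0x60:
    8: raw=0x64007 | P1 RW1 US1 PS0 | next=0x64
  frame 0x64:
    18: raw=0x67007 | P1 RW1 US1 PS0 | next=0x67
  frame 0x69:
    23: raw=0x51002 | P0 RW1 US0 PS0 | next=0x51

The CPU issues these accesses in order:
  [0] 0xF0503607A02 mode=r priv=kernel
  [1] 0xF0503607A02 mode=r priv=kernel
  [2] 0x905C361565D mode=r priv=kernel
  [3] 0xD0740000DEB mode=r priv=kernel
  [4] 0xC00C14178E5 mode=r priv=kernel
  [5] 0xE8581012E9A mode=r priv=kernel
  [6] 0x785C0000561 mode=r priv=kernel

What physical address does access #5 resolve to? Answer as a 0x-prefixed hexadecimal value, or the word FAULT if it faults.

Walk each access:
#0 VA=0xF0503607A02 (r,kernel):
  lvl0: tbl 0x32, slot 30 ⇒ 0x35007 (P1/RW1/US1/PS0)
  lvl1: tbl 0x35, slot 20 ⇒ 0x36007 (P1/RW1/US1/PS0)
  lvl2: tbl 0x36, slot 27 ⇒ 0x3A007 (P1/RW1/US1/PS0)
  lvl3: tbl 0x3A, slot 7 ⇒ 0x3E007 (P1/RW1/US1/PS0)
  ✓ 0x3EA02  — 4 lookups
#1 VA=0xF0503607A02 (r,kernel):
  TLB hit vpn=0xF0503607 → PA=0x3EA02
#2 VA=0x905C361565D (r,kernel):
  lvl0: tbl 0x32, slot 18 ⇒ 0x41007 (P1/RW1/US1/PS0)
  lvl1: tbl 0x41, slot 23 ⇒ 0x42007 (P1/RW1/US1/PS0)
  lvl2: tbl 0x42, slot 27 ⇒ 0x46007 (P1/RW1/US1/PS0)
  lvl3: tbl 0x46, slot 21 ⇒ 0x47007 (P1/RW1/US1/PS0)
  ✓ 0x4765D  — 4 lookups
#3 VA=0xD0740000DEB (r,kernel):
  lvl0: tbl 0x32, slot 26 ⇒ 0x4B007 (P1/RW1/US1/PS0)
  lvl1: tbl 0x4B, slot 29 ⇒ 0x6A002 (P0/RW1/US0/PS0)
  ⇒ fault: PAGE_NOT_PRESENT  — 2 lookups
#4 VA=0xC00C14178E5 (r,kernel):
  lvl0: tbl 0x32, slot 24 ⇒ 0x4F007 (P1/RW1/US1/PS0)
  lvl1: tbl 0x4F, slot 3 ⇒ 0x53007 (P1/RW1/US1/PS0)
  lvl2: tbl 0x53, slot 10 ⇒ 0x56007 (P1/RW1/US1/PS0)
  lvl3: tbl 0x56, slot 23 ⇒ 0x5A007 (P1/RW1/US1/PS0)
  ✓ 0x5A8E5  — 4 lookups
#5 VA=0xE8581012E9A (r,kernel):
  lvl0: tbl 0x32, slot 29 ⇒ 0x5C007 (P1/RW1/US1/PS0)
  lvl1: tbl 0x5C, slot 22 ⇒ 0x60007 (P1/RW1/US1/PS0)
  lvl2: tbl 0x60, slot 8 ⇒ 0x64007 (P1/RW1/US1/PS0)
  lvl3: tbl 0x64, slot 18 ⇒ 0x67007 (P1/RW1/US1/PS0)
  ✓ 0x67E9A  — 4 lookups
#6 VA=0x785C0000561 (r,kernel):
  lvl0: tbl 0x32, slot 15 ⇒ 0x69007 (P1/RW1/US1/PS0)
  lvl1: tbl 0x69, slot 23 ⇒ 0x51002 (P0/RW1/US0/PS0)
  ⇒ fault: PAGE_NOT_PRESENT  — 2 lookups

Access #5 PA: 0x67E9A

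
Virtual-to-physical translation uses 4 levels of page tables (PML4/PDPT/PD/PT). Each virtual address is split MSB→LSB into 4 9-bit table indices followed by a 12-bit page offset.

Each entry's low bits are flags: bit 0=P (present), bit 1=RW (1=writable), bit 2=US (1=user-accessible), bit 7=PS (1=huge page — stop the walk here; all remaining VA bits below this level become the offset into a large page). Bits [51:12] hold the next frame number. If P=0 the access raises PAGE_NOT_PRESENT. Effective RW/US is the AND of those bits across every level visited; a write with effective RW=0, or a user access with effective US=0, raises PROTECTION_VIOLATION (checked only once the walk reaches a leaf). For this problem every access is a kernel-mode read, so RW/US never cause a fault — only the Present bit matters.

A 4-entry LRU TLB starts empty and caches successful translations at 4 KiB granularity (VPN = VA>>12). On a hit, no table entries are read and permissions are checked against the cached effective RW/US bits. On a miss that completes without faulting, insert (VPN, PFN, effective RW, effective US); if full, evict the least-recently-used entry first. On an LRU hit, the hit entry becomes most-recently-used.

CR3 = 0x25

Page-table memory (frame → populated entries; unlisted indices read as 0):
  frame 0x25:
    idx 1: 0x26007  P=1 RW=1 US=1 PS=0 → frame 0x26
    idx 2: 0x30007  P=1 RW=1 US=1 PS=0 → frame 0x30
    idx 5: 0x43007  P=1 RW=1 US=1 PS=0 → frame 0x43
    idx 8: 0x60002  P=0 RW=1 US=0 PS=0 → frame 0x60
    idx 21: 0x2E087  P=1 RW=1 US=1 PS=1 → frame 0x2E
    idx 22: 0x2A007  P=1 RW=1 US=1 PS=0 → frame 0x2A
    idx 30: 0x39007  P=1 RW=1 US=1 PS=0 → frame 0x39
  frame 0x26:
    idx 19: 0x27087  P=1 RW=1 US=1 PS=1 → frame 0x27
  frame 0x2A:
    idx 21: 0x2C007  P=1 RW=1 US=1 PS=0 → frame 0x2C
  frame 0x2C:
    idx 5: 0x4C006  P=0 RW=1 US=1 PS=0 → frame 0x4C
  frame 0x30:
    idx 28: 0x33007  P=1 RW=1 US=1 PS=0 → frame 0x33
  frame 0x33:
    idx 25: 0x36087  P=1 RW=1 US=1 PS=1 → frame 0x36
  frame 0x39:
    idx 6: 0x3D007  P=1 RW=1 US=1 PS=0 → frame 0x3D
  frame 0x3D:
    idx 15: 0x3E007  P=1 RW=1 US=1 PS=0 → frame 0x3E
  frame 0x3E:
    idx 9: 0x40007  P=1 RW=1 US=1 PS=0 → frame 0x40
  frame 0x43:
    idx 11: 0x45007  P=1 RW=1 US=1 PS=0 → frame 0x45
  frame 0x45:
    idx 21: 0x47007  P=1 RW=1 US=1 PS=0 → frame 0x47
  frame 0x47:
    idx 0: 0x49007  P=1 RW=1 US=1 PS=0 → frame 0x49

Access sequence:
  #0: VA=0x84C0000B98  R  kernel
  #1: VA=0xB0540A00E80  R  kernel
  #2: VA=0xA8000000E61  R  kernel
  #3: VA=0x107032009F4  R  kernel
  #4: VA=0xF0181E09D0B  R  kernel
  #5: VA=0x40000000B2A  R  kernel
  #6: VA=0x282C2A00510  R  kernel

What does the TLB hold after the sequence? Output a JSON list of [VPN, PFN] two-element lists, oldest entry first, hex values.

Walk each access:
#0 VA=0x84C0000B98 (r,kernel):
  [0] read 0x25 idx=1: raw=0x26007 flags P=1 W=1 U=1 S=0
  [1] read 0x26 idx=19: raw=0x27087 flags P=1 W=1 U=1 S=1
  ⇒ phys 0x27B98 (huge @L1)  [2 reads]
#1 VA=0xB0540A00E80 (r,kernel):
  [0] read 0x25 idx=22: raw=0x2A007 flags P=1 W=1 U=1 S=0
  [1] read 0x2A idx=21: raw=0x2C007 flags P=1 W=1 U=1 S=0
  [2] read 0x2C idx=5: raw=0x4C006 flags P=0 W=1 U=1 S=0
  → PAGE_NOT_PRESENT  (3 entries read)
#2 VA=0xA8000000E61 (r,kernel):
  [0] read 0x25 idx=21: raw=0x2E087 flags P=1 W=1 U=1 S=1
  ⇒ phys 0x2EE61 (huge @L0)  [1 reads]
#3 VA=0x107032009F4 (r,kernel):
  [0] read 0x25 idx=2: raw=0x30007 flags P=1 W=1 U=1 S=0
  [1] read 0x30 idx=28: raw=0x33007 flags P=1 W=1 U=1 S=0
  [2] read 0x33 idx=25: raw=0x36087 flags P=1 W=1 U=1 S=1
  ⇒ phys 0x369F4 (huge @L2)  [3 reads]
#4 VA=0xF0181E09D0B (r,kernel):
  [0] read 0x25 idx=30: raw=0x39007 flags P=1 W=1 U=1 S=0
  [1] read 0x39 idx=6: raw=0x3D007 flags P=1 W=1 U=1 S=0
  [2] read 0x3D idx=15: raw=0x3E007 flags P=1 W=1 U=1 S=0
  [3] read 0x3E idx=9: raw=0x40007 flags P=1 W=1 U=1 S=0
  ⇒ phys 0x40D0B  [4 reads]
#5 VA=0x40000000B2A (r,kernel):
  [0] read 0x25 idx=8: raw=0x60002 flags P=0 W=1 U=0 S=0
  → PAGE_NOT_PRESENT  (1 entries read)
#6 VA=0x282C2A00510 (r,kernel):
  [0] read 0x25 idx=5: raw=0x43007 flags P=1 W=1 U=1 S=0
  [1] read 0x43 idx=11: raw=0x45007 flags P=1 W=1 U=1 S=0
  [2] read 0x45 idx=21: raw=0x47007 flags P=1 W=1 U=1 S=0
  [3] read 0x47 idx=0: raw=0x49007 flags P=1 W=1 U=1 S=0
  ⇒ phys 0x49510  [4 reads]

TLB: [["0xA8000000", "0x2E"], ["0x10703200", "0x36"], ["0xF0181E09", "0x40"], ["0x282C2A00", "0x49"]]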